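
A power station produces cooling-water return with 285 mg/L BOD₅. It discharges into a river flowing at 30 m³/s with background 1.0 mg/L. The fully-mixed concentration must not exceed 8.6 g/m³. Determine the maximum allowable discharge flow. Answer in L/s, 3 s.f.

Mass balance at complete mixing: C_std·(Q_w + Q_r) = Q_w·C_e + Q_r·C_b.
Rearranging, Q_w = Q_r·(C_std − C_b)/(C_e − C_std) = 30·(8.6 − 1) / (285 − 8.6) = 0.8249 m³/s.
= 824.9 L/s.

825 L/s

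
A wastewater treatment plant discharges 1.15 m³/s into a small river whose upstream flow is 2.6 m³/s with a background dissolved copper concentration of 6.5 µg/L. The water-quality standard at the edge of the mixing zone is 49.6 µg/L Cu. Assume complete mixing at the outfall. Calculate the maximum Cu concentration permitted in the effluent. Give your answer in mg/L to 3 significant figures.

6.5 µg/L = 0.0065 mg/L.
49.6 µg/L = 0.0496 mg/L.
Mass balance: 0.0496·3.75 = 1.15·Cₑ + 2.6·0.0065.
Cₑ = (0.186 − 0.0169) / 1.15 = 0.147 mg/L.

0.147 mg/L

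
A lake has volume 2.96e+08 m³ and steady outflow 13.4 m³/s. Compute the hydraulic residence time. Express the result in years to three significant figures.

Q = 13.4 m³/s × 3.156e+07 s/yr = 4.229e+08 m³/yr.
Hydraulic residence time τ = V/Q = 2.96e+08/4.229e+08 = 0.7 yr.

0.700 yr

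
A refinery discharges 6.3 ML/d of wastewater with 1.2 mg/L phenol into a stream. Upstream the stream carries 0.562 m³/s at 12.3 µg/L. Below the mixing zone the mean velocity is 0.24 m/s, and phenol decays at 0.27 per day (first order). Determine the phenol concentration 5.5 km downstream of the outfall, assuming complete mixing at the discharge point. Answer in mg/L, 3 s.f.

6.3 ML/d = 0.07292 m³/s.
12.3 µg/L = 0.0123 mg/L.
After complete mixing, C₀ = (0.07292·1.2 + 0.562·0.0123) / 0.6349 = 0.1487 mg/L.
Travel time t = 5500 m / 0.24 m/s = 2.292e+04 s = 0.2652 d.
C = 0.1487·exp(−0.27·0.2652) = 0.1487·0.9309 = 0.1384 mg/L.

0.138 mg/L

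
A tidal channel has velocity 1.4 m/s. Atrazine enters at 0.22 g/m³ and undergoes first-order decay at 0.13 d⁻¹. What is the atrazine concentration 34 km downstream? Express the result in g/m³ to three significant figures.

0.212 g/m³

Travel time t = 34 km / 1.4 m/s = 3.4e+04/1.4 = 2.429e+04 s = 0.2811 d.
First-order decay: C = 0.22·exp(−0.13·0.2811) = 0.22·0.9641 = 0.2121 g/m³.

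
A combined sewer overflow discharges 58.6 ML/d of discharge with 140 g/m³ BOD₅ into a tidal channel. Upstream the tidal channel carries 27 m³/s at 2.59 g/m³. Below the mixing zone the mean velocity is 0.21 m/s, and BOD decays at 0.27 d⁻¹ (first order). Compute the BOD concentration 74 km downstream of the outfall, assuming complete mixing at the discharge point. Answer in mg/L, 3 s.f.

1.98 mg/L

58.6 ML/d = 0.6782 m³/s.
After complete mixing, C₀ = (0.6782·140 + 27·2.59) / 27.68 = 5.957 mg/L.
Travel time t = 7.4e+04 m / 0.21 m/s = 3.524e+05 s = 4.078 d.
C = 5.957·exp(−0.27·4.078) = 5.957·0.3325 = 1.981 mg/L.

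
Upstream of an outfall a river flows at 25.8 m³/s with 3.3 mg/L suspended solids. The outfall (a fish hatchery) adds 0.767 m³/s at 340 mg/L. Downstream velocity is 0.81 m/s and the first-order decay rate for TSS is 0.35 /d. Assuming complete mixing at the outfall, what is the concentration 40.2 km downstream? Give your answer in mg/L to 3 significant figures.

After complete mixing, C₀ = (0.767·340 + 25.8·3.3) / 26.57 = 13.02 mg/L.
Travel time t = 4.02e+04 m / 0.81 m/s = 4.963e+04 s = 0.5744 d.
C = 13.02·exp(−0.35·0.5744) = 13.02·0.8179 = 10.65 mg/L.

10.6 mg/L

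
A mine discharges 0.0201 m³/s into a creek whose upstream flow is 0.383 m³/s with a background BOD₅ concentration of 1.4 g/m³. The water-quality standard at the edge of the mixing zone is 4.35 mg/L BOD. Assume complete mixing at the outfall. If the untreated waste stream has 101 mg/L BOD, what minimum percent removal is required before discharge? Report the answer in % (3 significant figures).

40.0 %

Mass balance: 4.35·0.4031 = 0.0201·Cₑ + 0.383·1.4.
Cₑ = (1.753 − 0.5362) / 0.0201 = 60.56 mg/L.
Required removal = 1 − 60.56/101 = 40.04 %.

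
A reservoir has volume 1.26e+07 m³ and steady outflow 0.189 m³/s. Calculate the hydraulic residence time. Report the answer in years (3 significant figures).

Q = 0.189 m³/s × 3.156e+07 s/yr = 5.964e+06 m³/yr.
Hydraulic residence time τ = V/Q = 1.26e+07/5.964e+06 = 2.113 yr.

2.11 yr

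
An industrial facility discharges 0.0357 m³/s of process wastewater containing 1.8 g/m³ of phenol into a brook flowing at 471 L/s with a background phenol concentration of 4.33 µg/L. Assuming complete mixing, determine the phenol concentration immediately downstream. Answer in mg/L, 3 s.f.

0.131 mg/L

471 L/s = 0.471 m³/s.
4.33 µg/L = 0.00433 mg/L.
Conservation of mass across the mixing zone: C = (0.0357·1.8 + 0.471·0.00433) / (0.0357 + 0.471) = 0.0663/0.5067 = 0.1308 mg/L.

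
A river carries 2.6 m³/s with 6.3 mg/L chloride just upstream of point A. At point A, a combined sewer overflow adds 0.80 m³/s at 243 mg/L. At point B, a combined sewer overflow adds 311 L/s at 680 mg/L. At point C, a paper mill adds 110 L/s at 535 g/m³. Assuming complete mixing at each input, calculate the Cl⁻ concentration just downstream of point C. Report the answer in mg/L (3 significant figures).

126 mg/L

After input A: C = (2.6·6.3 + 0.8·243) / 3.4 = 61.99 mg/L.
311 L/s = 0.311 m³/s.
After input B: C = (3.4·61.99 + 0.311·680) / 3.711 = 113.8 mg/L.
110 L/s = 0.11 m³/s.
After input C: C = (3.711·113.8 + 0.11·535) / 3.821 = 125.9 mg/L.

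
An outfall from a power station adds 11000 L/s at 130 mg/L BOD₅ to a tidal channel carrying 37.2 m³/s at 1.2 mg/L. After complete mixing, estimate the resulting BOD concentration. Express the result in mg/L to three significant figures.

11000 L/s = 11 m³/s.
Flow-weighted mixing gives C = (11·130 + 37.2·1.2) / (11 + 37.2) = 1475/48.2 = 30.59 mg/L.

30.6 mg/L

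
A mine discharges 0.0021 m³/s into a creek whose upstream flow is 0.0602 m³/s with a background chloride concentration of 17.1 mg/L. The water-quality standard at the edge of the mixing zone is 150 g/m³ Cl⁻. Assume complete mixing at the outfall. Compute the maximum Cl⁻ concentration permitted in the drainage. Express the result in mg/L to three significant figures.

Mass balance: 150·0.0623 = 0.0021·Cₑ + 0.0602·17.1.
Cₑ = (9.345 − 1.029) / 0.0021 = 3960 mg/L.

3960 mg/L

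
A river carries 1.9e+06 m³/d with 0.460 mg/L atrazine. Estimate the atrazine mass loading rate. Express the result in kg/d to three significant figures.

1.9e+06 m³/d = 21.99 m³/s.
Mass flux = Q·C = 21.99 m³/s × 0.46 g/m³ = 10.12 g/s.
= 10.12 g/s × 86.4 = 874 kg/d.

874 kg/d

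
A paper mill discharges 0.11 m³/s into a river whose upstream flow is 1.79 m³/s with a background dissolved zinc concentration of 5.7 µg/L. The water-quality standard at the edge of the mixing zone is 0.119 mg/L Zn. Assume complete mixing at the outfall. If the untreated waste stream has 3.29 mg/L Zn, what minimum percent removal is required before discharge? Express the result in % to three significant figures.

5.7 µg/L = 0.0057 mg/L.
Mass balance: 0.119·1.9 = 0.11·Cₑ + 1.79·0.0057.
Cₑ = (0.2261 − 0.0102) / 0.11 = 1.963 mg/L.
Required removal = 1 − 1.963/3.29 = 40.34 %.

40.3 %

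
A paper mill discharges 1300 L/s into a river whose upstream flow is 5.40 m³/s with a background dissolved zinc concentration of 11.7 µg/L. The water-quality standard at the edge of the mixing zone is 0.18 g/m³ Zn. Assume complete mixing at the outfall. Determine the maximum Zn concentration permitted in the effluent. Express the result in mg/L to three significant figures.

0.879 mg/L

1300 L/s = 1.3 m³/s.
11.7 µg/L = 0.0117 mg/L.
Mass balance: 0.18·6.7 = 1.3·Cₑ + 5.4·0.0117.
Cₑ = (1.206 − 0.06318) / 1.3 = 0.8791 mg/L.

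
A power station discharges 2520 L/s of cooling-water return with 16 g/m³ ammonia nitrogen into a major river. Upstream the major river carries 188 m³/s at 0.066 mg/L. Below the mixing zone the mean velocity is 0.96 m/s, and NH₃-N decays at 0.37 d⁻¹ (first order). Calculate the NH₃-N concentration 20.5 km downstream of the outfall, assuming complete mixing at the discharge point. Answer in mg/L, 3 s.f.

2520 L/s = 2.52 m³/s.
After complete mixing, C₀ = (2.52·16 + 188·0.066) / 190.5 = 0.2768 mg/L.
Travel time t = 2.05e+04 m / 0.96 m/s = 2.135e+04 s = 0.2472 d.
C = 0.2768·exp(−0.37·0.2472) = 0.2768·0.9126 = 0.2526 mg/L.

0.253 mg/L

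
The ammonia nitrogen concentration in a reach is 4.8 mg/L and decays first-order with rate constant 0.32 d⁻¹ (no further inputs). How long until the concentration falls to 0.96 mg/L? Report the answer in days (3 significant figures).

t = ln(C₀/C)/k = ln(4.8/0.96)/0.32 = 1.609/0.32 = 5.029 d.

5.03 d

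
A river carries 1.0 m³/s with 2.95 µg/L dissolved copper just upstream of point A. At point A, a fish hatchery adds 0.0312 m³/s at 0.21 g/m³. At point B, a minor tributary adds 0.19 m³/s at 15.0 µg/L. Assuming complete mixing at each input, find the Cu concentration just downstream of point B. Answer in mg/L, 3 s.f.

2.95 µg/L = 0.00295 mg/L.
After input A: C = (1·0.00295 + 0.0312·0.21) / 1.031 = 0.009215 mg/L.
15.0 µg/L = 0.015 mg/L.
After input B: C = (1.031·0.009215 + 0.19·0.015) / 1.221 = 0.01011 mg/L.

0.0101 mg/L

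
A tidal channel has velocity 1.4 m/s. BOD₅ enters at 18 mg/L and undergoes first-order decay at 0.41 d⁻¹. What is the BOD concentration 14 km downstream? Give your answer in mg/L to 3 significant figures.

17.2 mg/L

Travel time t = 14 km / 1.4 m/s = 1.4e+04/1.4 = 1e+04 s = 0.1157 d.
First-order decay: C = 18·exp(−0.41·0.1157) = 18·0.9537 = 17.17 mg/L.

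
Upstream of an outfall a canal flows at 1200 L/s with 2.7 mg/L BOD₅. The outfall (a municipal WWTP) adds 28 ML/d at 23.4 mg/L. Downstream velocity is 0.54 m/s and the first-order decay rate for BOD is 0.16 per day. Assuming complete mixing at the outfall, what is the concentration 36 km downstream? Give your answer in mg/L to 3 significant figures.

6.28 mg/L

28 ML/d = 0.3241 m³/s.
1200 L/s = 1.2 m³/s.
After complete mixing, C₀ = (0.3241·23.4 + 1.2·2.7) / 1.524 = 7.102 mg/L.
Travel time t = 3.6e+04 m / 0.54 m/s = 6.667e+04 s = 0.7716 d.
C = 7.102·exp(−0.16·0.7716) = 7.102·0.8839 = 6.277 mg/L.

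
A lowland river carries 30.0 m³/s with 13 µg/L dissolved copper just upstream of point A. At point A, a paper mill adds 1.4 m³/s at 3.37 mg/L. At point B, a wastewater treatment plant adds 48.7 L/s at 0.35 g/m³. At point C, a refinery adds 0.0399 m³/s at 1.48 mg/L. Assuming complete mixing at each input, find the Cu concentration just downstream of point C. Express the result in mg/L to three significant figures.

0.165 mg/L

13 µg/L = 0.013 mg/L.
After input A: C = (30·0.013 + 1.4·3.37) / 31.4 = 0.1627 mg/L.
48.7 L/s = 0.0487 m³/s.
After input B: C = (31.4·0.1627 + 0.0487·0.35) / 31.45 = 0.163 mg/L.
After input C: C = (31.45·0.163 + 0.0399·1.48) / 31.49 = 0.1646 mg/L.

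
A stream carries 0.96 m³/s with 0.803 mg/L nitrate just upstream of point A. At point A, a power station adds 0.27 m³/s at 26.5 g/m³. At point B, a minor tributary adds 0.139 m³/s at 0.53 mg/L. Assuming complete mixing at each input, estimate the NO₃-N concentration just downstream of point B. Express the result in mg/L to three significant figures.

After input A: C = (0.96·0.803 + 0.27·26.5) / 1.23 = 6.444 mg/L.
After input B: C = (1.23·6.444 + 0.139·0.53) / 1.369 = 5.843 mg/L.

5.84 mg/L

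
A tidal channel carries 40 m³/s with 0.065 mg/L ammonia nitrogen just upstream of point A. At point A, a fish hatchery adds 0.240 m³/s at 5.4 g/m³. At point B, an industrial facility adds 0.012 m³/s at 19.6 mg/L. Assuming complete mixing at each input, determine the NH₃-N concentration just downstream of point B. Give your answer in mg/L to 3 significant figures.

After input A: C = (40·0.065 + 0.24·5.4) / 40.24 = 0.09682 mg/L.
After input B: C = (40.24·0.09682 + 0.012·19.6) / 40.25 = 0.1026 mg/L.

0.103 mg/L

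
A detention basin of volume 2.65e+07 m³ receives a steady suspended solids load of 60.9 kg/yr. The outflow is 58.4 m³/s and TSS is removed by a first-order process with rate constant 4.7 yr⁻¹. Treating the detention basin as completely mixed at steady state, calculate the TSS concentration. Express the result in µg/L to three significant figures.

Outflow Q = 58.4 m³/s × 3.156e+07 s/yr = 1.843e+09 m³/yr.
Steady-state CSTR mass balance: W = Q·C + k·V·C, so C = W/(Q + kV).
Q + kV = 1.843e+09 + 4.7·2.65e+07 = 1.968e+09 m³/yr.
C = 60.9/1.968e+09 = 3.095e-08 kg/m³ = 3.095e-05 mg/L = 0.03095 µg/L.

0.0310 µg/L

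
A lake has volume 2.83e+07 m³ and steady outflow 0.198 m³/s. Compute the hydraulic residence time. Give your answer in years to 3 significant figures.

4.53 yr

Q = 0.198 m³/s × 3.156e+07 s/yr = 6.248e+06 m³/yr.
Hydraulic residence time τ = V/Q = 2.83e+07/6.248e+06 = 4.529 yr.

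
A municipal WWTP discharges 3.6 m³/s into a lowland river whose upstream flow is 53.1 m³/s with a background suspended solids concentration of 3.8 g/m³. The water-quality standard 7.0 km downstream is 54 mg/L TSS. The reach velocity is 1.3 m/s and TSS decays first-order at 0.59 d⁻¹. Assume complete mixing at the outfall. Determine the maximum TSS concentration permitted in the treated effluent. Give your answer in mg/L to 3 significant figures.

Travel time to the compliance point: t = 7000/1.3 = 5385 s = 0.06232 d; decay factor exp(−0.59·0.06232) = 0.9639.
So the concentration just after mixing may be at most 54/0.9639 = 56.02 mg/L.
Mass balance: 56.02·56.7 = 3.6·Cₑ + 53.1·3.8.
Cₑ = (3176 − 201.8) / 3.6 = 826.3 mg/L.

826 mg/L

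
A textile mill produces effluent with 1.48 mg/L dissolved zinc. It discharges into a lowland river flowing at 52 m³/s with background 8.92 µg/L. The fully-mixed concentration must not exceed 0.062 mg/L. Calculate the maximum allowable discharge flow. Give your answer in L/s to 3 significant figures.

1950 L/s

8.92 µg/L = 0.00892 mg/L.
Mass balance at complete mixing: C_std·(Q_w + Q_r) = Q_w·C_e + Q_r·C_b.
Rearranging, Q_w = Q_r·(C_std − C_b)/(C_e − C_std) = 52·(0.062 − 0.00892) / (1.48 − 0.062) = 1.947 m³/s.
= 1947 L/s.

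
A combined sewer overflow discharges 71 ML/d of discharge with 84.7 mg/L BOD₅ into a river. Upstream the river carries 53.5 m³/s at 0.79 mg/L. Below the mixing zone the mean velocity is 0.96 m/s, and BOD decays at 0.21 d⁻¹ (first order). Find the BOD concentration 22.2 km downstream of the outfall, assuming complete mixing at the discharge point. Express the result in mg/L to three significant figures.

71 ML/d = 0.8218 m³/s.
After complete mixing, C₀ = (0.8218·84.7 + 53.5·0.79) / 54.32 = 2.059 mg/L.
Travel time t = 2.22e+04 m / 0.96 m/s = 2.312e+04 s = 0.2677 d.
C = 2.059·exp(−0.21·0.2677) = 2.059·0.9453 = 1.947 mg/L.

1.95 mg/L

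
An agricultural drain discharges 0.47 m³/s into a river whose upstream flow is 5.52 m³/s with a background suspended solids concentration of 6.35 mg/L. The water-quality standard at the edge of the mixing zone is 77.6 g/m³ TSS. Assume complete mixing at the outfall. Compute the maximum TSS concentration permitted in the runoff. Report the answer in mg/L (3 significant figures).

Mass balance: 77.6·5.99 = 0.47·Cₑ + 5.52·6.35.
Cₑ = (464.8 − 35.05) / 0.47 = 914.4 mg/L.

914 mg/L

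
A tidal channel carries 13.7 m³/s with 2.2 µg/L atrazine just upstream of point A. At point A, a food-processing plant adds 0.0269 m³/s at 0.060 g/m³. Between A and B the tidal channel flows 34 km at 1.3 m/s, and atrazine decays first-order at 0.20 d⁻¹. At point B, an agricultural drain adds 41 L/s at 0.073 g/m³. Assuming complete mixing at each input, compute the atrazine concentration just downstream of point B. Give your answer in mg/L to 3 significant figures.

0.00239 mg/L

2.2 µg/L = 0.0022 mg/L.
After input A: C = (13.7·0.0022 + 0.0269·0.06) / 13.73 = 0.002313 mg/L.
Over the 34 km reach to input B (t = 2.615e+04 s = 0.3027 d), decay gives C = 0.002313·exp(−0.20·0.3027) = 0.002177 mg/L.
41 L/s = 0.041 m³/s.
After input B: C = (13.73·0.002177 + 0.041·0.073) / 13.77 = 0.002388 mg/L.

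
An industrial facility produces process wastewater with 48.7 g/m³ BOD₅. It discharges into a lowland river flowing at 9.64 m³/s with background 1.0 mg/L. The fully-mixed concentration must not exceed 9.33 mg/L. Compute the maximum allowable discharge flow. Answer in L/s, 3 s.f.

Mass balance at complete mixing: C_std·(Q_w + Q_r) = Q_w·C_e + Q_r·C_b.
Rearranging, Q_w = Q_r·(C_std − C_b)/(C_e − C_std) = 9.64·(9.33 − 1) / (48.7 − 9.33) = 2.04 m³/s.
= 2040 L/s.

2040 L/s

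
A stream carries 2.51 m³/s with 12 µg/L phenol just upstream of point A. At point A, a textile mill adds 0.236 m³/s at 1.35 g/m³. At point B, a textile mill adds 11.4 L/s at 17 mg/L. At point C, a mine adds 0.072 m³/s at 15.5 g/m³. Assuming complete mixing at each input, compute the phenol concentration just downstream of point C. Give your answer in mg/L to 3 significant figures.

12 µg/L = 0.012 mg/L.
After input A: C = (2.51·0.012 + 0.236·1.35) / 2.746 = 0.127 mg/L.
11.4 L/s = 0.0114 m³/s.
After input B: C = (2.746·0.127 + 0.0114·17) / 2.757 = 0.1968 mg/L.
After input C: C = (2.757·0.1968 + 0.072·15.5) / 2.829 = 0.5862 mg/L.

0.586 mg/L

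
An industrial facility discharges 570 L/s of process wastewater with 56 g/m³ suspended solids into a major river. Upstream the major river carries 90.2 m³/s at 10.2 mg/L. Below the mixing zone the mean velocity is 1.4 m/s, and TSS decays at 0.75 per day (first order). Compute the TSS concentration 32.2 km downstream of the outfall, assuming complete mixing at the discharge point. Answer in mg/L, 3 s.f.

570 L/s = 0.57 m³/s.
After complete mixing, C₀ = (0.57·56 + 90.2·10.2) / 90.77 = 10.49 mg/L.
Travel time t = 3.22e+04 m / 1.4 m/s = 2.3e+04 s = 0.2662 d.
C = 10.49·exp(−0.75·0.2662) = 10.49·0.819 = 8.59 mg/L.

8.59 mg/L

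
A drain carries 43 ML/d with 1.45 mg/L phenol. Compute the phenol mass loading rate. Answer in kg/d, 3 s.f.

43 ML/d = 0.4977 m³/s.
Mass flux = Q·C = 0.4977 m³/s × 1.45 g/m³ = 0.7216 g/s.
= 0.7216 g/s × 86.4 = 62.35 kg/d.

62.4 kg/d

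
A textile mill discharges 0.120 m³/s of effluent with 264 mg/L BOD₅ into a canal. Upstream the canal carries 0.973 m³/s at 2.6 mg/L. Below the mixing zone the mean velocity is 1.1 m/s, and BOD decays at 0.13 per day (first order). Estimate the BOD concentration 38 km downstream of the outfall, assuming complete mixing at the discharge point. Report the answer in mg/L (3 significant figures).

After complete mixing, C₀ = (0.12·264 + 0.973·2.6) / 1.093 = 31.3 mg/L.
Travel time t = 3.8e+04 m / 1.1 m/s = 3.455e+04 s = 0.3998 d.
C = 31.3·exp(−0.13·0.3998) = 31.3·0.9493 = 29.71 mg/L.

29.7 mg/L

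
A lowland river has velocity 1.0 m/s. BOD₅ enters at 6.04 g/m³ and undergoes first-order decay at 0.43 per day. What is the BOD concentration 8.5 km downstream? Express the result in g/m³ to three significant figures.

Travel time t = 8.5 km / 1.0 m/s = 8500/1.0 = 8500 s = 0.09838 d.
First-order decay: C = 6.04·exp(−0.43·0.09838) = 6.04·0.9586 = 5.79 g/m³.

5.79 g/m³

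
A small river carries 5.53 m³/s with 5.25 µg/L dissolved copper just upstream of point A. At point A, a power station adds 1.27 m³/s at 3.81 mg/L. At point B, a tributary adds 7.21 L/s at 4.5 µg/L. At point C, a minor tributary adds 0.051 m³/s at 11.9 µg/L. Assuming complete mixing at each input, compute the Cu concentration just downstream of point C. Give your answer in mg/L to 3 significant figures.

0.710 mg/L

5.25 µg/L = 0.00525 mg/L.
After input A: C = (5.53·0.00525 + 1.27·3.81) / 6.8 = 0.7158 mg/L.
7.21 L/s = 0.00721 m³/s.
4.5 µg/L = 0.0045 mg/L.
After input B: C = (6.8·0.7158 + 0.00721·0.0045) / 6.807 = 0.7151 mg/L.
11.9 µg/L = 0.0119 mg/L.
After input C: C = (6.807·0.7151 + 0.051·0.0119) / 6.858 = 0.7099 mg/L.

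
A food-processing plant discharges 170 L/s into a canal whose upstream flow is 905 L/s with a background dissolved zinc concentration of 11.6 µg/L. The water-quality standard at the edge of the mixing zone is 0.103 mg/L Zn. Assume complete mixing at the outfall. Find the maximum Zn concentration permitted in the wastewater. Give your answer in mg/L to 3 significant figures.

0.590 mg/L

170 L/s = 0.17 m³/s.
905 L/s = 0.905 m³/s.
11.6 µg/L = 0.0116 mg/L.
Mass balance: 0.103·1.075 = 0.17·Cₑ + 0.905·0.0116.
Cₑ = (0.1107 − 0.0105) / 0.17 = 0.5896 mg/L.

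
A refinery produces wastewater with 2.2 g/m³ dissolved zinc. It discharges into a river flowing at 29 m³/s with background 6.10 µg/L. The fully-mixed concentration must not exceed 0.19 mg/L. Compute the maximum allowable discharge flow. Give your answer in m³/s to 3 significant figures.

6.10 µg/L = 0.0061 mg/L.
Mass balance at complete mixing: C_std·(Q_w + Q_r) = Q_w·C_e + Q_r·C_b.
Rearranging, Q_w = Q_r·(C_std − C_b)/(C_e − C_std) = 29·(0.19 − 0.0061) / (2.2 − 0.19) = 2.653 m³/s.

2.65 m³/s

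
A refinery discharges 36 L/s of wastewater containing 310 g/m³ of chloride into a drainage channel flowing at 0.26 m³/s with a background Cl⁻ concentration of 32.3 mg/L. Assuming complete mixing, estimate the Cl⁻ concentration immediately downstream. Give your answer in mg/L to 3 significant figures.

66.1 mg/L

36 L/s = 0.036 m³/s.
By mass balance at complete mixing, C = (0.036·310 + 0.26·32.3) / (0.036 + 0.26) = 19.56/0.296 = 66.07 mg/L.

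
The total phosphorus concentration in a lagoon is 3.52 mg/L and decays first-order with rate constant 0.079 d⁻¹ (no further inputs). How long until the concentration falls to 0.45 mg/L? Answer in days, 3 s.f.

26.0 d

t = ln(C₀/C)/k = ln(3.52/0.45)/0.079 = 2.057/0.079 = 26.04 d.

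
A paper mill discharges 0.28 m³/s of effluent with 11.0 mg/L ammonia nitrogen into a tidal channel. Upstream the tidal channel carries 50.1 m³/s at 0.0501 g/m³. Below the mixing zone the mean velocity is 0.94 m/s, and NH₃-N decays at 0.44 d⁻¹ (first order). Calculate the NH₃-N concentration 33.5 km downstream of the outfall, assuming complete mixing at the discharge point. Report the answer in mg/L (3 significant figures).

0.0925 mg/L

After complete mixing, C₀ = (0.28·11 + 50.1·0.0501) / 50.38 = 0.111 mg/L.
Travel time t = 3.35e+04 m / 0.94 m/s = 3.564e+04 s = 0.4125 d.
C = 0.111·exp(−0.44·0.4125) = 0.111·0.834 = 0.09254 mg/L.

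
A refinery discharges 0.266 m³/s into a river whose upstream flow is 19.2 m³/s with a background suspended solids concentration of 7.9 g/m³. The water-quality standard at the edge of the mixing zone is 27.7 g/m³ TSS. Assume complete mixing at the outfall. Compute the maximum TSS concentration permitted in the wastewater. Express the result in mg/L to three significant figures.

1460 mg/L

Mass balance: 27.7·19.47 = 0.266·Cₑ + 19.2·7.9.
Cₑ = (539.2 − 151.7) / 0.266 = 1457 mg/L.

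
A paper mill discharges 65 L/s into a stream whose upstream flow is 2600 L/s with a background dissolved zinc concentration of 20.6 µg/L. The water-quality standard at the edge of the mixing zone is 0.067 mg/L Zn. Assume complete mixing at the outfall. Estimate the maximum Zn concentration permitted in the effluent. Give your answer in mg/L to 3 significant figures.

1.92 mg/L

65 L/s = 0.065 m³/s.
2600 L/s = 2.6 m³/s.
20.6 µg/L = 0.0206 mg/L.
Mass balance: 0.067·2.665 = 0.065·Cₑ + 2.6·0.0206.
Cₑ = (0.1786 − 0.05356) / 0.065 = 1.923 mg/L.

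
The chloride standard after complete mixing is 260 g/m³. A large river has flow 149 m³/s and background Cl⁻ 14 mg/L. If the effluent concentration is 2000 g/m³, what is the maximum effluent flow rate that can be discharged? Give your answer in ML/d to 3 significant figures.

1820 ML/d

Mass balance at complete mixing: C_std·(Q_w + Q_r) = Q_w·C_e + Q_r·C_b.
Rearranging, Q_w = Q_r·(C_std − C_b)/(C_e − C_std) = 149·(260 − 14) / (2000 − 260) = 21.07 m³/s.
= 1820 ML/d.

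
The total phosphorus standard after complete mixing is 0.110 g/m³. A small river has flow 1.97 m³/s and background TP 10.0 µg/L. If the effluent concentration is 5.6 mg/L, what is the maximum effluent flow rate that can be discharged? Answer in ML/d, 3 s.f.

10.0 µg/L = 0.01 mg/L.
Mass balance at complete mixing: C_std·(Q_w + Q_r) = Q_w·C_e + Q_r·C_b.
Rearranging, Q_w = Q_r·(C_std − C_b)/(C_e − C_std) = 1.97·(0.11 − 0.01) / (5.6 − 0.11) = 0.03588 m³/s.
= 3.1 ML/d.

3.10 ML/d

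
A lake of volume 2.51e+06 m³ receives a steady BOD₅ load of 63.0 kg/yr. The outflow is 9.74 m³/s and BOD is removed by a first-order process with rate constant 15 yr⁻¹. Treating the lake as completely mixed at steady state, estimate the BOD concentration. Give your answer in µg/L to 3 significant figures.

0.183 µg/L

Outflow Q = 9.74 m³/s × 3.156e+07 s/yr = 3.074e+08 m³/yr.
Steady-state CSTR mass balance: W = Q·C + k·V·C, so C = W/(Q + kV).
Q + kV = 3.074e+08 + 15·2.51e+06 = 3.45e+08 m³/yr.
C = 63.0/3.45e+08 = 1.826e-07 kg/m³ = 0.0001826 mg/L = 0.1826 µg/L.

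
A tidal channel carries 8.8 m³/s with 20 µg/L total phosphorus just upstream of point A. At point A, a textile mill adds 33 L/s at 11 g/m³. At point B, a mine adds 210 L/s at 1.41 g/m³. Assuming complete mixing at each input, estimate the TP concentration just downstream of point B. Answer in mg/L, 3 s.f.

20 µg/L = 0.02 mg/L.
33 L/s = 0.033 m³/s.
After input A: C = (8.8·0.02 + 0.033·11) / 8.833 = 0.06102 mg/L.
210 L/s = 0.21 m³/s.
After input B: C = (8.833·0.06102 + 0.21·1.41) / 9.043 = 0.09235 mg/L.

0.0923 mg/L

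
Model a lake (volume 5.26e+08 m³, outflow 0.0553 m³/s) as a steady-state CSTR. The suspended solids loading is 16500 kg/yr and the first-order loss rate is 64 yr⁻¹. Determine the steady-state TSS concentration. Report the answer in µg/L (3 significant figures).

Outflow Q = 0.0553 m³/s × 3.156e+07 s/yr = 1.745e+06 m³/yr.
Steady-state CSTR mass balance: W = Q·C + k·V·C, so C = W/(Q + kV).
Q + kV = 1.745e+06 + 64·5.26e+08 = 3.367e+10 m³/yr.
C = 16500/3.367e+10 = 4.901e-07 kg/m³ = 0.0004901 mg/L = 0.4901 µg/L.

0.490 µg/L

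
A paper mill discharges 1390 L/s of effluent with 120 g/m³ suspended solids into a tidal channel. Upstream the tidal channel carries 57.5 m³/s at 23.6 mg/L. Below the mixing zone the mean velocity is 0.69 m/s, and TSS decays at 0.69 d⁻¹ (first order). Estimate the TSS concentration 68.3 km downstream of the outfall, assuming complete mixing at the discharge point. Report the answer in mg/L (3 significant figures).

11.7 mg/L

1390 L/s = 1.39 m³/s.
After complete mixing, C₀ = (1.39·120 + 57.5·23.6) / 58.89 = 25.88 mg/L.
Travel time t = 6.83e+04 m / 0.69 m/s = 9.899e+04 s = 1.146 d.
C = 25.88·exp(−0.69·1.146) = 25.88·0.4536 = 11.74 mg/L.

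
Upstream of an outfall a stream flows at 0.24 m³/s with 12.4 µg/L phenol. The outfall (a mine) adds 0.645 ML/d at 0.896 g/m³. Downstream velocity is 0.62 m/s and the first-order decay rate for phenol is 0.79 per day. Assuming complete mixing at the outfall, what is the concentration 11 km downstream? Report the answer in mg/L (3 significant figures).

0.645 ML/d = 0.007465 m³/s.
12.4 µg/L = 0.0124 mg/L.
After complete mixing, C₀ = (0.007465·0.896 + 0.24·0.0124) / 0.2475 = 0.03906 mg/L.
Travel time t = 1.1e+04 m / 0.62 m/s = 1.774e+04 s = 0.2053 d.
C = 0.03906·exp(−0.79·0.2053) = 0.03906·0.8503 = 0.03321 mg/L.

0.0332 mg/L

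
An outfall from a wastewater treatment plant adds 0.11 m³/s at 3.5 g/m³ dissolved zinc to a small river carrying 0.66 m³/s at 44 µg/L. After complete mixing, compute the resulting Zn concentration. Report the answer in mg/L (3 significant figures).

44 µg/L = 0.044 mg/L.
Conservation of mass across the mixing zone: C = (0.11·3.5 + 0.66·0.044) / (0.11 + 0.66) = 0.414/0.77 = 0.5377 mg/L.

0.538 mg/L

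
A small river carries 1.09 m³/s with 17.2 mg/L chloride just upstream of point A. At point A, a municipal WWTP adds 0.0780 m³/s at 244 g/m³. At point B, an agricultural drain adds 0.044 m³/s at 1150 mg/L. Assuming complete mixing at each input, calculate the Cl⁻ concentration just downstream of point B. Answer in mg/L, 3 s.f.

72.9 mg/L

After input A: C = (1.09·17.2 + 0.078·244) / 1.168 = 32.35 mg/L.
After input B: C = (1.168·32.35 + 0.044·1150) / 1.212 = 72.92 mg/L.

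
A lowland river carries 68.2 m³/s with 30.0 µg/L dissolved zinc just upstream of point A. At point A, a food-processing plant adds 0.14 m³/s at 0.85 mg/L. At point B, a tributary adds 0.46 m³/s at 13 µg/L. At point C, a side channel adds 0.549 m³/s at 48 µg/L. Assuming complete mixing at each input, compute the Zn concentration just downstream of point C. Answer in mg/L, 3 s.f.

0.0317 mg/L

30.0 µg/L = 0.03 mg/L.
After input A: C = (68.2·0.03 + 0.14·0.85) / 68.34 = 0.03168 mg/L.
13 µg/L = 0.013 mg/L.
After input B: C = (68.34·0.03168 + 0.46·0.013) / 68.8 = 0.03155 mg/L.
48 µg/L = 0.048 mg/L.
After input C: C = (68.8·0.03155 + 0.549·0.048) / 69.35 = 0.03169 mg/L.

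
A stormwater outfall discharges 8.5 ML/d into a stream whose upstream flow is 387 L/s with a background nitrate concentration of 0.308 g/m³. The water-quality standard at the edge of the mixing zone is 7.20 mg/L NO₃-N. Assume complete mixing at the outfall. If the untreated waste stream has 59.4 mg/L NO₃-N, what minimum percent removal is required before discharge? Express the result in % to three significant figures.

8.5 ML/d = 0.09838 m³/s.
387 L/s = 0.387 m³/s.
Mass balance: 7.2·0.4854 = 0.09838·Cₑ + 0.387·0.308.
Cₑ = (3.495 − 0.1192) / 0.09838 = 34.31 mg/L.
Required removal = 1 − 34.31/59.4 = 42.24 %.

42.2 %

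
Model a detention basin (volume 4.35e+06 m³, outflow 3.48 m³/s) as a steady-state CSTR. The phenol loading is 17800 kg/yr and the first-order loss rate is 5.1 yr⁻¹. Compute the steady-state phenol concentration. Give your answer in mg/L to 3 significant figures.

0.135 mg/L

Outflow Q = 3.48 m³/s × 3.156e+07 s/yr = 1.098e+08 m³/yr.
Steady-state CSTR mass balance: W = Q·C + k·V·C, so C = W/(Q + kV).
Q + kV = 1.098e+08 + 5.1·4.35e+06 = 1.32e+08 m³/yr.
C = 17800/1.32e+08 = 0.0001348 kg/m³ = 0.1348 mg/L.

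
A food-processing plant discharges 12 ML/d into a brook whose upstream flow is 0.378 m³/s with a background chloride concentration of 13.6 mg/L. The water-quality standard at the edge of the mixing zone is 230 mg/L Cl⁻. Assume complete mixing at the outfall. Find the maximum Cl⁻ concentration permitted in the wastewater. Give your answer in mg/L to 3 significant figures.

819 mg/L

12 ML/d = 0.1389 m³/s.
Mass balance: 230·0.5169 = 0.1389·Cₑ + 0.378·13.6.
Cₑ = (118.9 − 5.141) / 0.1389 = 819 mg/L.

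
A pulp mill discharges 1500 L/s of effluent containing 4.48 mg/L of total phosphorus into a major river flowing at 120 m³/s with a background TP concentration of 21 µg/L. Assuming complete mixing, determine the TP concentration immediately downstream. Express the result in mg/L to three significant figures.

1500 L/s = 1.5 m³/s.
21 µg/L = 0.021 mg/L.
Flow-weighted mixing gives C = (1.5·4.48 + 120·0.021) / (1.5 + 120) = 9.24/121.5 = 0.07605 mg/L.

0.0760 mg/L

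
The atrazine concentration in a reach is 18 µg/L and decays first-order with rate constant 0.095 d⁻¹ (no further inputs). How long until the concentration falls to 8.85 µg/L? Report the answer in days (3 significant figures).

t = ln(C₀/C)/k = ln(18/8.85)/0.095 = 0.71/0.095 = 7.473 d.

7.47 d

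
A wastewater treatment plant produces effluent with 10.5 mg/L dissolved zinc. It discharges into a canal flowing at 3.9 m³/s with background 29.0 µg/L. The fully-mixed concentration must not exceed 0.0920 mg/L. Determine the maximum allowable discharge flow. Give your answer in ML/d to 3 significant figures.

29.0 µg/L = 0.029 mg/L.
Mass balance at complete mixing: C_std·(Q_w + Q_r) = Q_w·C_e + Q_r·C_b.
Rearranging, Q_w = Q_r·(C_std − C_b)/(C_e − C_std) = 3.9·(0.092 − 0.029) / (10.5 − 0.092) = 0.02361 m³/s.
= 2.04 ML/d.

2.04 ML/d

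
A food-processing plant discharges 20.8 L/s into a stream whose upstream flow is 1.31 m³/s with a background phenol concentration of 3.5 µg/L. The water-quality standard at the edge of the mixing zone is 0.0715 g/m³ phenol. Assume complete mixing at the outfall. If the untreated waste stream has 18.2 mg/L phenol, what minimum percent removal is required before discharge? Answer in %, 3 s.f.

20.8 L/s = 0.0208 m³/s.
3.5 µg/L = 0.0035 mg/L.
Mass balance: 0.0715·1.331 = 0.0208·Cₑ + 1.31·0.0035.
Cₑ = (0.09515 − 0.004585) / 0.0208 = 4.354 mg/L.
Required removal = 1 − 4.354/18.2 = 76.08 %.

76.1 %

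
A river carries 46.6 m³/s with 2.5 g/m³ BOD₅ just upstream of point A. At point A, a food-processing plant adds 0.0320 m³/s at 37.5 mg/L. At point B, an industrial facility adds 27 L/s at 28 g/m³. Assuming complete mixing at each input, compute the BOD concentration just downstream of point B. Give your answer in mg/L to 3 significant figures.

After input A: C = (46.6·2.5 + 0.032·37.5) / 46.63 = 2.524 mg/L.
27 L/s = 0.027 m³/s.
After input B: C = (46.63·2.524 + 0.027·28) / 46.66 = 2.539 mg/L.

2.54 mg/L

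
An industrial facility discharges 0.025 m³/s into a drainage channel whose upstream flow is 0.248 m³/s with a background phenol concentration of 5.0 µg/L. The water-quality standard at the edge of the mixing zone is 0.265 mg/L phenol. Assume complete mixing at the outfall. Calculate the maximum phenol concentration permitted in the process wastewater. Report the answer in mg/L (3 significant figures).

5.0 µg/L = 0.005 mg/L.
Mass balance: 0.265·0.273 = 0.025·Cₑ + 0.248·0.005.
Cₑ = (0.07235 − 0.00124) / 0.025 = 2.844 mg/L.

2.84 mg/L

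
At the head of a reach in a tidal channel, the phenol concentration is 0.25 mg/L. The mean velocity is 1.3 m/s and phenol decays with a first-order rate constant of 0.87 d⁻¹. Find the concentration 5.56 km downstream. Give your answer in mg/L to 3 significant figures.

Travel time t = 5.56 km / 1.3 m/s = 5560/1.3 = 4277 s = 0.0495 d.
First-order decay: C = 0.25·exp(−0.87·0.0495) = 0.25·0.9578 = 0.2395 mg/L.

0.239 mg/L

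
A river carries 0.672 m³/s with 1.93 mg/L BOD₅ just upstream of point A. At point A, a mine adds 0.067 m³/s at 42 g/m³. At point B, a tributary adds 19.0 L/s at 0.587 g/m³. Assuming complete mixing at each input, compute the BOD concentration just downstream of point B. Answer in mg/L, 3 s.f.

5.44 mg/L

After input A: C = (0.672·1.93 + 0.067·42) / 0.739 = 5.563 mg/L.
19.0 L/s = 0.019 m³/s.
After input B: C = (0.739·5.563 + 0.019·0.587) / 0.758 = 5.438 mg/L.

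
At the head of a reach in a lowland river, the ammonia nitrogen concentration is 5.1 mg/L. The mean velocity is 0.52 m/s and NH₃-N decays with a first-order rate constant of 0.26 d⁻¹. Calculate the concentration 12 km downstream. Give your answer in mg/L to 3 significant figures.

4.76 mg/L

Travel time t = 12 km / 0.52 m/s = 1.2e+04/0.52 = 2.308e+04 s = 0.2671 d.
First-order decay: C = 5.1·exp(−0.26·0.2671) = 5.1·0.9329 = 4.758 mg/L.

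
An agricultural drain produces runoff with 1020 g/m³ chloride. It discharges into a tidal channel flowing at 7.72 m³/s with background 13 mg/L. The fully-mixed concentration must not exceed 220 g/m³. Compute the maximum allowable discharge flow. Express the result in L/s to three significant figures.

2000 L/s

Mass balance at complete mixing: C_std·(Q_w + Q_r) = Q_w·C_e + Q_r·C_b.
Rearranging, Q_w = Q_r·(C_std − C_b)/(C_e − C_std) = 7.72·(220 − 13) / (1020 − 220) = 1.998 m³/s.
= 1998 L/s.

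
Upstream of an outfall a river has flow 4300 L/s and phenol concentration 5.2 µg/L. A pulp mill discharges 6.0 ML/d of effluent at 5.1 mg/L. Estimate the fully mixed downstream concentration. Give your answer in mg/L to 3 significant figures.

0.0862 mg/L

6.0 ML/d = 0.06944 m³/s.
4300 L/s = 4.3 m³/s.
5.2 µg/L = 0.0052 mg/L.
Flow-weighted mixing gives C = (0.06944·5.1 + 4.3·0.0052) / (0.06944 + 4.3) = 0.3765/4.369 = 0.08617 mg/L.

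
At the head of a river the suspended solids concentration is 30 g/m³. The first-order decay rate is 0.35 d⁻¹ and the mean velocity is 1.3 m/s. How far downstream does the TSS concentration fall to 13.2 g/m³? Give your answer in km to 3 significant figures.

263 km

From C = C₀·e^(−kt), t = ln(C₀/C)/k = ln(30/13.2)/0.35 = 0.821/0.35 = 2.346 d.
Distance = v·t = 1.3 m/s × 2.027e+05 s = 2.635e+05 m = 263.5 km.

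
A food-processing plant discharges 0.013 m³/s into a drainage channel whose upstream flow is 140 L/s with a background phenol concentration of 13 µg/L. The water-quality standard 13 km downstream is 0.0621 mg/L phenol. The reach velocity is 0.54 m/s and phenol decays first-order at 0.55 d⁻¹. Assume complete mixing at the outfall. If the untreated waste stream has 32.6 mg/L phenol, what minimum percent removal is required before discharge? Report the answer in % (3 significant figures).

97.8 %

140 L/s = 0.14 m³/s.
13 µg/L = 0.013 mg/L.
Travel time to the compliance point: t = 1.3e+04/0.54 = 2.407e+04 s = 0.2786 d; decay factor exp(−0.55·0.2786) = 0.8579.
So the concentration just after mixing may be at most 0.0621/0.8579 = 0.07238 mg/L.
Mass balance: 0.07238·0.153 = 0.013·Cₑ + 0.14·0.013.
Cₑ = (0.01107 − 0.00182) / 0.013 = 0.7119 mg/L.
Required removal = 1 − 0.7119/32.6 = 97.82 %.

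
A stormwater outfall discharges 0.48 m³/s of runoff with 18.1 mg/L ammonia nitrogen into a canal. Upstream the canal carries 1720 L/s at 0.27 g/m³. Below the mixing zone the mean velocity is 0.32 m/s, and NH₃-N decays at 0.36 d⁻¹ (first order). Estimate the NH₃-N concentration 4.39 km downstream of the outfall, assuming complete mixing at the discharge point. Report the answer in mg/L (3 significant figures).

1720 L/s = 1.72 m³/s.
After complete mixing, C₀ = (0.48·18.1 + 1.72·0.27) / 2.2 = 4.16 mg/L.
Travel time t = 4390 m / 0.32 m/s = 1.372e+04 s = 0.1588 d.
C = 4.16·exp(−0.36·0.1588) = 4.16·0.9444 = 3.929 mg/L.

3.93 mg/L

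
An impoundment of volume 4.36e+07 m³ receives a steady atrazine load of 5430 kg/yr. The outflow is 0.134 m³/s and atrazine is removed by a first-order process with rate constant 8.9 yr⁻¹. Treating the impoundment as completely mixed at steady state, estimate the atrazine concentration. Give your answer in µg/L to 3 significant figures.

Outflow Q = 0.134 m³/s × 3.156e+07 s/yr = 4.229e+06 m³/yr.
Steady-state CSTR mass balance: W = Q·C + k·V·C, so C = W/(Q + kV).
Q + kV = 4.229e+06 + 8.9·4.36e+07 = 3.923e+08 m³/yr.
C = 5430/3.923e+08 = 1.384e-05 kg/m³ = 0.01384 mg/L = 13.84 µg/L.

13.8 µg/L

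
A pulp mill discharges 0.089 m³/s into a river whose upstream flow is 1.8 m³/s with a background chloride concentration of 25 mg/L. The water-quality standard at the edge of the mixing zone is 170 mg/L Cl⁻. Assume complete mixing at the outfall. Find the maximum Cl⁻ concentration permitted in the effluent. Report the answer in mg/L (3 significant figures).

Mass balance: 170·1.889 = 0.089·Cₑ + 1.8·25.
Cₑ = (321.1 − 45) / 0.089 = 3103 mg/L.

3100 mg/L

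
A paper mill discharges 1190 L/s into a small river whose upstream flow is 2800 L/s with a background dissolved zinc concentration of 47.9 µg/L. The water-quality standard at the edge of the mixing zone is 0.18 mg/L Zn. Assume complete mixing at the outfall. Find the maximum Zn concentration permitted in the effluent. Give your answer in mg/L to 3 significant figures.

0.491 mg/L

1190 L/s = 1.19 m³/s.
2800 L/s = 2.8 m³/s.
47.9 µg/L = 0.0479 mg/L.
Mass balance: 0.18·3.99 = 1.19·Cₑ + 2.8·0.0479.
Cₑ = (0.7182 − 0.1341) / 1.19 = 0.4908 mg/L.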